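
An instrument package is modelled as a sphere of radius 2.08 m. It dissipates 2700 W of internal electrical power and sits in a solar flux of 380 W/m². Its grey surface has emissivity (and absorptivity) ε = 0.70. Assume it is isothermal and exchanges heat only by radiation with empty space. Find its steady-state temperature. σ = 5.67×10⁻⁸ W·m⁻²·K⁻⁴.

At steady state, absorbed solar power + internal power = radiated power.
Absorbed: α·S·A_cross = 0.70·380·13.59 = 3615 W (cross-section πr²).
Total input = 3615 + 2700 = 6315 W.
Radiated: εσ·A_surf·T⁴ with A_surf = 4πr² = 54.37 m².
T⁴ = 6315/(0.70·5.67×10⁻⁸·54.37) = 2.927×10⁹ K⁴.

T ≈ 233 K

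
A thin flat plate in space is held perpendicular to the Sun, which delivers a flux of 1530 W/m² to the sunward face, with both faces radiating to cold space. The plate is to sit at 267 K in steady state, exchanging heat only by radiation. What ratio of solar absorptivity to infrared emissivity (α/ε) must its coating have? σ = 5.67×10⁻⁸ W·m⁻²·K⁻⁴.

Balance: αS·A = εσ·2A·T⁴ ⇒ α/ε = 2σT⁴/S.
α/ε = 2·5.67×10⁻⁸·(267)⁴/1530 = 2·5.67×10⁻⁸·5.082×10⁹/1530.

α/ε ≈ 0.377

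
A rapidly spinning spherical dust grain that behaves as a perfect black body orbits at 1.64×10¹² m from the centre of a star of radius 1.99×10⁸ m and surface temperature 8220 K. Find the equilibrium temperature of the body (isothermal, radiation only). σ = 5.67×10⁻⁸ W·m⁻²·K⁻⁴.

T ≈ 64.0 K

The star's surface emits σT_*⁴; at distance d the flux is S = σT_*⁴(R_*/d)².
S = 5.67×10⁻⁸·(8220)⁴·(1.99×10⁸/1.64×10¹²)² = 3.811 W/m².
For an isothermal sphere T⁴ = (1−a)S/(4σ) = 1.681×10⁷ K⁴.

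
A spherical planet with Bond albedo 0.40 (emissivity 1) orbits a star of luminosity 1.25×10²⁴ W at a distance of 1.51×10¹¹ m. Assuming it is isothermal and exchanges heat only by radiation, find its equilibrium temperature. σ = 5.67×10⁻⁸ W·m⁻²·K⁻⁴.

First find the stellar flux at distance d: S = L/(4πd²) = 1.25×10²⁴/(4π·(1.51×10¹¹)²) = 4.363 W/m².
For an isothermal sphere, absorbed (1−a)S·πr² = emitted σ·4πr²·T⁴, so T⁴ = (1−a)S/(4σ).
T⁴ = 0.600·4.363/(4·5.67×10⁻⁸) = 1.154×10⁷ K⁴.

T ≈ 58.3 K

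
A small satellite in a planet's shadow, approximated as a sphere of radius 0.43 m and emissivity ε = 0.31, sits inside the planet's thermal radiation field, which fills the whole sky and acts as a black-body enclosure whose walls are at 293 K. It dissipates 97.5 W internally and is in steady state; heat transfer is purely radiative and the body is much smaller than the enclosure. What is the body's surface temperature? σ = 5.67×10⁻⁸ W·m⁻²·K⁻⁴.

For a small grey body in a large enclosure, net radiated power = εσA(T⁴ − T_w⁴).
Steady state: P = εσA(T⁴ − T_w⁴) with A = 4πr² = 2.324 m².
T⁴ = P/(εσA) + T_w⁴ = 97.5/(0.31·5.67×10⁻⁸·2.324) + (293)⁴
    = 2.387×10⁹ + 7.370×10⁹ = 9.757×10⁹ K⁴.

T ≈ 314 K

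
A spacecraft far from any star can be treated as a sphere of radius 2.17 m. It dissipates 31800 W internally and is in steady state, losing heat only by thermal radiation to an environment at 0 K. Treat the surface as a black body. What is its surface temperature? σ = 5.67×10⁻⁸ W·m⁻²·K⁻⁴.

T ≈ 312 K

Steady state: internal power = radiated power, P = εσA T⁴.
Radiating area A = 4πr² = 59.17 m².
T⁴ = P/(εσA) = 31800/(1.0·5.67×10⁻⁸·59.17) = 9.478×10⁹ K⁴.
T = (9.478×10⁹)^(1/4).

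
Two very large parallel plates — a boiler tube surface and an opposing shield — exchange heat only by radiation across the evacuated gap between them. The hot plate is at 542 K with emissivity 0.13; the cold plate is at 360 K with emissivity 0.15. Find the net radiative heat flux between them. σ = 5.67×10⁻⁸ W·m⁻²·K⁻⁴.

q ≈ 295 W/m²

For two infinite grey parallel plates, q = σ(T₁⁴ − T₂⁴)/(1/ε₁ + 1/ε₂ − 1).
T₁⁴ − T₂⁴ = 8.630×10¹⁰ − 1.680×10¹⁰ = 6.950×10¹⁰ K⁴.
1/ε₁ + 1/ε₂ − 1 = 7.692 + 6.667 − 1 = 13.36.
q = 5.67×10⁻⁸ × 6.950×10¹⁰ / 13.36.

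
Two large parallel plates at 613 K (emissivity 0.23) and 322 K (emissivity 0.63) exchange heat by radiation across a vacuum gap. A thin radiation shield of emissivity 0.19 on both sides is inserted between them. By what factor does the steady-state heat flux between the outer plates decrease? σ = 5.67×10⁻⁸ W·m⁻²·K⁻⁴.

factor ≈ 2.93

Without shield: q₀ = σΔ(T⁴)/(1/ε₁+1/ε₂−1) with denominator 4.935.
With shield the two gaps are in series; the resistances add: (1/ε₁+1/ε_s−1)+(1/ε_s+1/ε₂−1) = 8.611+5.850 = 14.46.
Heat-flux ratio q₀/q = 14.46/4.935.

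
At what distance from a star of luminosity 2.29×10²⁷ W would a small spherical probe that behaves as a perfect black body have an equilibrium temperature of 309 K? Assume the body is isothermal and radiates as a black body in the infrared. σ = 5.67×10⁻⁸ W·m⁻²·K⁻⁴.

d ≈ 2.97×10¹¹ m

For an isothermal black-emitting sphere, (1−a)S·πr² = σ·4πr²·T⁴ ⇒ S = 4σT⁴/(1−a).
S = 4·5.67×10⁻⁸·(309)⁴/1.00 = 2068 W/m².
Flux falls as S = L/(4πd²), so d = √(L/(4πS)) = √(2.29×10²⁷/(4π·2068)).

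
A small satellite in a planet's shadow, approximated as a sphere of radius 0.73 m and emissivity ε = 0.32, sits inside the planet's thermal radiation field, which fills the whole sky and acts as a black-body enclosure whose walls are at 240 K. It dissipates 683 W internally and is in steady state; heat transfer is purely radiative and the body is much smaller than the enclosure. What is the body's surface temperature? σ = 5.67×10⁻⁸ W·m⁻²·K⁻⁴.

For a small grey body in a large enclosure, net radiated power = εσA(T⁴ − T_w⁴).
Steady state: P = εσA(T⁴ − T_w⁴) with A = 4πr² = 6.697 m².
T⁴ = P/(εσA) + T_w⁴ = 683/(0.32·5.67×10⁻⁸·6.697) + (240)⁴
    = 5.621×10⁹ + 3.318×10⁹ = 8.939×10⁹ K⁴.

T ≈ 307 K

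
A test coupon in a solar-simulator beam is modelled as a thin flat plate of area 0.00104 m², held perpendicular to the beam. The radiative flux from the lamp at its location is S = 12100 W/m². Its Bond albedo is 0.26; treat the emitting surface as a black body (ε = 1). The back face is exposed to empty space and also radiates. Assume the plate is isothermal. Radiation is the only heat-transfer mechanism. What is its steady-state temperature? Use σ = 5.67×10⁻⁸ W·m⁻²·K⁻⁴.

T ≈ 530 K

At equilibrium, absorbed power = emitted power.
Absorbing cross-section = A = 0.001040 m²; emitting surface = 2A = 0.002080 m² (ratio 2).
(1−a)S·A_cross = εσ·A_surf·T⁴  ⇒  T⁴ = (1−a)S/(2σ).
T⁴ = 0.740·12100/(2·5.67×10⁻⁸) = 7.896×10¹⁰ K⁴.
T = (7.896×10¹⁰)^(1/4).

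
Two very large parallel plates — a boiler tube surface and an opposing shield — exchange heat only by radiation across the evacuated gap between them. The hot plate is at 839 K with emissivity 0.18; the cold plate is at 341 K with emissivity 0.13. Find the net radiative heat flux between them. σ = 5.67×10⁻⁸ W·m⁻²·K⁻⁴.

For two infinite grey parallel plates, q = σ(T₁⁴ − T₂⁴)/(1/ε₁ + 1/ε₂ − 1).
T₁⁴ − T₂⁴ = 4.955×10¹¹ − 1.352×10¹⁰ = 4.820×10¹¹ K⁴.
1/ε₁ + 1/ε₂ − 1 = 5.556 + 7.692 − 1 = 12.25.
q = 5.67×10⁻⁸ × 4.820×10¹¹ / 12.25.

q ≈ 2230 W/m²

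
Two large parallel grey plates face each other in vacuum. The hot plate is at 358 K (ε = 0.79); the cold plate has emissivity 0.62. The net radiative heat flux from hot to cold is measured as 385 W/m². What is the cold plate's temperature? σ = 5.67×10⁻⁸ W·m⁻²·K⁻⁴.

T₂ ≈ 246 K

q = σ(T₁⁴ − T₂⁴)/(1/ε₁ + 1/ε₂ − 1); denominator = 1.879.
T₂⁴ = T₁⁴ − q·(1/ε₁+1/ε₂−1)/σ = 1.643×10¹⁰ − 385·1.879/5.67×10⁻⁸
    = 3.669×10⁹ K⁴.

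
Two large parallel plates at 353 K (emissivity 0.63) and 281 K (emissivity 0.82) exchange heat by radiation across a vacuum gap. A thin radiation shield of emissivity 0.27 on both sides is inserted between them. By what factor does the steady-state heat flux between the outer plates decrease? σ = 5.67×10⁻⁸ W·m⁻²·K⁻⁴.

Without shield: q₀ = σΔ(T⁴)/(1/ε₁+1/ε₂−1) with denominator 1.807.
With shield the two gaps are in series; the resistances add: (1/ε₁+1/ε_s−1)+(1/ε_s+1/ε₂−1) = 4.291+3.923 = 8.214.
Heat-flux ratio q₀/q = 8.214/1.807.

factor ≈ 4.55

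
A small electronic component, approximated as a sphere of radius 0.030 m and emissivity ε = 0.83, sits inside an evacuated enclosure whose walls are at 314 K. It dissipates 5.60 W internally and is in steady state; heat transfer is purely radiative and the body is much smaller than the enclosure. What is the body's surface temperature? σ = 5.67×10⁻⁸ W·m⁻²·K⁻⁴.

For a small grey body in a large enclosure, net radiated power = εσA(T⁴ − T_w⁴).
Steady state: P = εσA(T⁴ − T_w⁴) with A = 4πr² = 0.01131 m².
T⁴ = P/(εσA) + T_w⁴ = 5.60/(0.83·5.67×10⁻⁸·0.01131) + (314)⁴
    = 1.052×10¹⁰ + 9.721×10⁹ = 2.024×10¹⁰ K⁴.

T ≈ 377 K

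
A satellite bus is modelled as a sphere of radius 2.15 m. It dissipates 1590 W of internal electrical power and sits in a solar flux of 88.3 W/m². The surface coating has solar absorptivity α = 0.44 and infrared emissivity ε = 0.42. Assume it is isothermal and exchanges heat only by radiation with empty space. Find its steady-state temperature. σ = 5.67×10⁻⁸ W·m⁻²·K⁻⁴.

At steady state, absorbed solar power + internal power = radiated power.
Absorbed: α·S·A_cross = 0.44·88.3·14.52 = 564.2 W (cross-section πr²).
Total input = 564.2 + 1590 = 2154 W.
Radiated: εσ·A_surf·T⁴ with A_surf = 4πr² = 58.09 m².
T⁴ = 2154/(0.42·5.67×10⁻⁸·58.09) = 1.557×10⁹ K⁴.

T ≈ 199 K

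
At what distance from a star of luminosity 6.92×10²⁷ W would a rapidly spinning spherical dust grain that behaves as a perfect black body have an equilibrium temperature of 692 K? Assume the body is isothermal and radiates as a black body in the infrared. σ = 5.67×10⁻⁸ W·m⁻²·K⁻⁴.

d ≈ 1.03×10¹¹ m

For an isothermal black-emitting sphere, (1−a)S·πr² = σ·4πr²·T⁴ ⇒ S = 4σT⁴/(1−a).
S = 4·5.67×10⁻⁸·(692)⁴/1.00 = 52010 W/m².
Flux falls as S = L/(4πd²), so d = √(L/(4πS)) = √(6.92×10²⁷/(4π·52010)).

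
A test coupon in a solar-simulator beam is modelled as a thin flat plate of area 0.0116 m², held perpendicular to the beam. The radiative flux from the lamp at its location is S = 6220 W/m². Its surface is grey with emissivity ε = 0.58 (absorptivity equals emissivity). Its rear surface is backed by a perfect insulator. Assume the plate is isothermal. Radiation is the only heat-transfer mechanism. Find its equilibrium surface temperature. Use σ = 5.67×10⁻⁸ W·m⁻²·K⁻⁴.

T ≈ 576 K

At equilibrium, absorbed power = emitted power.
Absorbing cross-section = A = 0.01160 m²; emitting surface = A = 0.01160 m² (ratio 1).
εS·A_cross = εσ·A_surf·T⁴  ⇒  T⁴ = S/(1σ)   (ε cancels).
T⁴ = 6220/(1·5.67×10⁻⁸) = 1.097×10¹¹ K⁴.
T = (1.097×10¹¹)^(1/4).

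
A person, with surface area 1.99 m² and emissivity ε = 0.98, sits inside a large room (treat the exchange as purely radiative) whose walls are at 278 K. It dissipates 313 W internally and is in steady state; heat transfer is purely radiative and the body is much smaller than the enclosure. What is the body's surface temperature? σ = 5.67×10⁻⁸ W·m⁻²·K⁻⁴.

T ≈ 306 K

For a small grey body in a large enclosure, net radiated power = εσA(T⁴ − T_w⁴).
Steady state: P = εσA(T⁴ − T_w⁴) with A = 1.99 m².
T⁴ = P/(εσA) + T_w⁴ = 313/(0.98·5.67×10⁻⁸·1.990) + (278)⁴
    = 2.831×10⁹ + 5.973×10⁹ = 8.803×10⁹ K⁴.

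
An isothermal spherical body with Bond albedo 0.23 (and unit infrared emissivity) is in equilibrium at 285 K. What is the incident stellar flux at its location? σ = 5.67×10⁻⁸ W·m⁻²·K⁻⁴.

S ≈ 1940 W/m²

(1−a)S·πr² = σ·4πr²·T⁴ ⇒ S = 4σT⁴/(1−a).
S = 4·5.67×10⁻⁸·6.598×10⁹/0.770.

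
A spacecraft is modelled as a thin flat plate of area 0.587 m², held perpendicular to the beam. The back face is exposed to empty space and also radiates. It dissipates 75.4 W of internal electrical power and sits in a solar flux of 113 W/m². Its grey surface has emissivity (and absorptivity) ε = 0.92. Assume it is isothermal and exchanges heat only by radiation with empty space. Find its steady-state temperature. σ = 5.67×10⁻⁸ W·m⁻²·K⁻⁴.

T ≈ 217 K

At steady state, absorbed solar power + internal power = radiated power.
Absorbed: α·S·A_cross = 0.92·113·0.5870 = 61.02 W (cross-section A).
Total input = 61.02 + 75.4 = 136.4 W.
Radiated: εσ·A_surf·T⁴ with A_surf = 2A = 1.174 m².
T⁴ = 136.4/(0.92·5.67×10⁻⁸·1.174) = 2.228×10⁹ K⁴.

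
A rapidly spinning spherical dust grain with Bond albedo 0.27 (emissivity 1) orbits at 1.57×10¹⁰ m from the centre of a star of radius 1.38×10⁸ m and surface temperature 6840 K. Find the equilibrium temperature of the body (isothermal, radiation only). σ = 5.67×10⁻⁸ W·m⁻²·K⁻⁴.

The star's surface emits σT_*⁴; at distance d the flux is S = σT_*⁴(R_*/d)².
S = 5.67×10⁻⁸·(6840)⁴·(1.38×10⁸/1.57×10¹⁰)² = 9589 W/m².
For an isothermal sphere T⁴ = (1−a)S/(4σ) = 3.086×10¹⁰ K⁴.

T ≈ 419 K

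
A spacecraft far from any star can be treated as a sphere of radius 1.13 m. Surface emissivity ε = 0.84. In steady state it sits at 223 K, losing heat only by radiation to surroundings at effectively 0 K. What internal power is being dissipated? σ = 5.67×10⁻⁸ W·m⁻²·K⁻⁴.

Steady state: P = εσA T⁴.
A = 4πr² = 16.05 m²; T⁴ = (223)⁴ = 2.473×10⁹ K⁴.
P = 0.84 × 5.67×10⁻⁸ × 16.05 × 2.473×10⁹.

P ≈ 1890 W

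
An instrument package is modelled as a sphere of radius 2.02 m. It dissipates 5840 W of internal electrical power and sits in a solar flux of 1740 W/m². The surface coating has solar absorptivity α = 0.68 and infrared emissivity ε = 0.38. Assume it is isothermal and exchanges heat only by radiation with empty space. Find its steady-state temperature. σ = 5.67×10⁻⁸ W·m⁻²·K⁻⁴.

At steady state, absorbed solar power + internal power = radiated power.
Absorbed: α·S·A_cross = 0.68·1740·12.82 = 15170 W (cross-section πr²).
Total input = 15170 + 5840 = 21010 W.
Radiated: εσ·A_surf·T⁴ with A_surf = 4πr² = 51.28 m².
T⁴ = 21010/(0.38·5.67×10⁻⁸·51.28) = 1.901×10¹⁰ K⁴.

T ≈ 371 K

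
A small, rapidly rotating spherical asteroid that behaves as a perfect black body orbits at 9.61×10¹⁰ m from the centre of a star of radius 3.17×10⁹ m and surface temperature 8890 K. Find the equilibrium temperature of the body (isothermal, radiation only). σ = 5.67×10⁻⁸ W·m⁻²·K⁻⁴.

The star's surface emits σT_*⁴; at distance d the flux is S = σT_*⁴(R_*/d)².
S = 5.67×10⁻⁸·(8890)⁴·(3.17×10⁹/9.61×10¹⁰)² = 3.854×10⁵ W/m².
For an isothermal sphere T⁴ = (1−a)S/(4σ) = 1.699×10¹² K⁴.

T ≈ 1140 K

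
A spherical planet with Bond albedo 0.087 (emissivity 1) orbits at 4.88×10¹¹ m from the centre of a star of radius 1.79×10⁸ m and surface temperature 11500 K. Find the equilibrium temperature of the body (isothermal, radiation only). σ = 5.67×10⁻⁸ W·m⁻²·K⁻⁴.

The star's surface emits σT_*⁴; at distance d the flux is S = σT_*⁴(R_*/d)².
S = 5.67×10⁻⁸·(11500)⁴·(1.79×10⁸/4.88×10¹¹)² = 133.4 W/m².
For an isothermal sphere T⁴ = (1−a)S/(4σ) = 5.371×10⁸ K⁴.

T ≈ 152 K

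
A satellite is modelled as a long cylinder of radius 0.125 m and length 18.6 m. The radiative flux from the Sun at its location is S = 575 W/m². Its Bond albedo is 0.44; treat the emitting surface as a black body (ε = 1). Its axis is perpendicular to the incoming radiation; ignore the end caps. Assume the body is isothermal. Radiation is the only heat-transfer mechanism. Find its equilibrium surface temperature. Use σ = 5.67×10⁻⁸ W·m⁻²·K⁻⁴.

T ≈ 206 K

At equilibrium, absorbed power = emitted power.
Absorbing cross-section = 2rL = 4.650 m²; emitting surface = 2πrL = 14.61 m² (ratio π).
(1−a)S·A_cross = εσ·A_surf·T⁴  ⇒  T⁴ = (1−a)S/(πσ).
T⁴ = 0.560·575/(π·5.67×10⁻⁸) = 1.808×10⁹ K⁴.
T = (1.808×10⁹)^(1/4).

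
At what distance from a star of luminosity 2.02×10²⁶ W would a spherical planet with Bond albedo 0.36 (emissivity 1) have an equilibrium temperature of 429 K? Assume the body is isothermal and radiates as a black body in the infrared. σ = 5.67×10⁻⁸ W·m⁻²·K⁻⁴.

For an isothermal black-emitting sphere, (1−a)S·πr² = σ·4πr²·T⁴ ⇒ S = 4σT⁴/(1−a).
S = 4·5.67×10⁻⁸·(429)⁴/0.640 = 12000 W/m².
Flux falls as S = L/(4πd²), so d = √(L/(4πS)) = √(2.02×10²⁶/(4π·12000)).

d ≈ 3.66×10¹⁰ m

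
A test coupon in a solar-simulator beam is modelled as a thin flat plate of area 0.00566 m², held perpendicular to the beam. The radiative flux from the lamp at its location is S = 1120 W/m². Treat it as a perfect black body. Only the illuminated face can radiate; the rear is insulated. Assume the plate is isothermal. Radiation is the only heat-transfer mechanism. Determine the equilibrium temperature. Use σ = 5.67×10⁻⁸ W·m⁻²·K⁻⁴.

T ≈ 375 K

At equilibrium, absorbed power = emitted power.
Absorbing cross-section = A = 0.005660 m²; emitting surface = A = 0.005660 m² (ratio 1).
S·A_cross = εσ·A_surf·T⁴  ⇒  T⁴ = S/(1σ).
T⁴ = 1.00·1120/(1·5.67×10⁻⁸) = 1.975×10¹⁰ K⁴.
T = (1.975×10¹⁰)^(1/4).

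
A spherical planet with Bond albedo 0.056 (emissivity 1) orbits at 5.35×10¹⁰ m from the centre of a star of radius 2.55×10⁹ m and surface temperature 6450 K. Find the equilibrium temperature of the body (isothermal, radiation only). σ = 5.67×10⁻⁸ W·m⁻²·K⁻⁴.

The star's surface emits σT_*⁴; at distance d the flux is S = σT_*⁴(R_*/d)².
S = 5.67×10⁻⁸·(6450)⁴·(2.55×10⁹/5.35×10¹⁰)² = 2.229×10⁵ W/m².
For an isothermal sphere T⁴ = (1−a)S/(4σ) = 9.279×10¹¹ K⁴.

T ≈ 981 K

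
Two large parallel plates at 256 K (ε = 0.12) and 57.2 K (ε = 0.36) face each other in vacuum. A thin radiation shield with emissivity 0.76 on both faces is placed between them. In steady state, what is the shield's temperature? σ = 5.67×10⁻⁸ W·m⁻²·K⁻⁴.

In steady state the net flux on the hot side equals that on the cold side.
σ(T₁⁴−T_s⁴)/D₁ = σ(T_s⁴−T₂⁴)/D₂, with D₁ = 1/ε₁+1/ε_s−1 = 8.649, D₂ = 1/ε_s+1/ε₂−1 = 3.094.
Solve for T_s⁴: T_s⁴ = (D₂·T₁⁴ + D₁·T₂⁴)/(D₁+D₂) = 1.139×10⁹ K⁴.

T_s ≈ 184 K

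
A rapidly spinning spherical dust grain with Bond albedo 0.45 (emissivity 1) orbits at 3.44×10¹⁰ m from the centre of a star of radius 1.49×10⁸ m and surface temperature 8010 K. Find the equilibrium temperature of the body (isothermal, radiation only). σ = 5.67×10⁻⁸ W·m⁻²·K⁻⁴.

The star's surface emits σT_*⁴; at distance d the flux is S = σT_*⁴(R_*/d)².
S = 5.67×10⁻⁸·(8010)⁴·(1.49×10⁸/3.44×10¹⁰)² = 4379 W/m².
For an isothermal sphere T⁴ = (1−a)S/(4σ) = 1.062×10¹⁰ K⁴.

T ≈ 321 K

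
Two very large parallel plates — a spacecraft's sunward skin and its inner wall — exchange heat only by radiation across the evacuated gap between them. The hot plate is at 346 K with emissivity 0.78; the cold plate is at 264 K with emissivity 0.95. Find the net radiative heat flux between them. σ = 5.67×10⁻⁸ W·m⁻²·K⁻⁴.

q ≈ 402 W/m²

For two infinite grey parallel plates, q = σ(T₁⁴ − T₂⁴)/(1/ε₁ + 1/ε₂ − 1).
T₁⁴ − T₂⁴ = 1.433×10¹⁰ − 4.858×10⁹ = 9.474×10⁹ K⁴.
1/ε₁ + 1/ε₂ − 1 = 1.282 + 1.053 − 1 = 1.335.
q = 5.67×10⁻⁸ × 9.474×10⁹ / 1.335.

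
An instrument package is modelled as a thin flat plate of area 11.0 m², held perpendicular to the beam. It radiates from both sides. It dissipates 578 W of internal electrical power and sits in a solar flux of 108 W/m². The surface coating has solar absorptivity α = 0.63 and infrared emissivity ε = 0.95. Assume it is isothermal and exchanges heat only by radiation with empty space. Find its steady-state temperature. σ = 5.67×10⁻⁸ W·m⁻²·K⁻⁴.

T ≈ 183 K

At steady state, absorbed solar power + internal power = radiated power.
Absorbed: α·S·A_cross = 0.63·108·11.00 = 748.4 W (cross-section A).
Total input = 748.4 + 578 = 1326 W.
Radiated: εσ·A_surf·T⁴ with A_surf = 2A = 22.00 m².
T⁴ = 1326/(0.95·5.67×10⁻⁸·22.00) = 1.119×10⁹ K⁴.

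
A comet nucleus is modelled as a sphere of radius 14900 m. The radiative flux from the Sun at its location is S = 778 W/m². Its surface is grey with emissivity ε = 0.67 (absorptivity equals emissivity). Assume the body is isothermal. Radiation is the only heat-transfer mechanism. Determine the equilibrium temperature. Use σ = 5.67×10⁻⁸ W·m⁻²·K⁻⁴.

T ≈ 242 K

At equilibrium, absorbed power = emitted power.
Absorbing cross-section = πr² = 6.975×10⁸ m²; emitting surface = 4πr² = 2.790×10⁹ m² (ratio 4).
εS·A_cross = εσ·A_surf·T⁴  ⇒  T⁴ = S/(4σ)   (ε cancels).
T⁴ = 778/(4·5.67×10⁻⁸) = 3.430×10⁹ K⁴.
T = (3.430×10⁹)^(1/4).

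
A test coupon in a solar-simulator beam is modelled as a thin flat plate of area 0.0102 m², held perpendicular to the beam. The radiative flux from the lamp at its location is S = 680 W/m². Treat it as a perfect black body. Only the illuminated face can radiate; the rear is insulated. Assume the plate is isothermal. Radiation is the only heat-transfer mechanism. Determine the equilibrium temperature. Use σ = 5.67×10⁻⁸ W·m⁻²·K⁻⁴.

At equilibrium, absorbed power = emitted power.
Absorbing cross-section = A = 0.01020 m²; emitting surface = A = 0.01020 m² (ratio 1).
S·A_cross = εσ·A_surf·T⁴  ⇒  T⁴ = S/(1σ).
T⁴ = 1.00·680/(1·5.67×10⁻⁸) = 1.199×10¹⁰ K⁴.
T = (1.199×10¹⁰)^(1/4).

T ≈ 331 K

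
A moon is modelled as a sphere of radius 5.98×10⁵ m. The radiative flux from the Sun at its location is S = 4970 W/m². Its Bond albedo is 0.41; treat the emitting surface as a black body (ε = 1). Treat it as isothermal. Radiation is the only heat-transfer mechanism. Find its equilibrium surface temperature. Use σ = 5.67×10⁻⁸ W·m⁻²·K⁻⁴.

T ≈ 337 K

At equilibrium, absorbed power = emitted power.
Absorbing cross-section = πr² = 1.123×10¹² m²; emitting surface = 4πr² = 4.494×10¹² m² (ratio 4).
(1−a)S·A_cross = εσ·A_surf·T⁴  ⇒  T⁴ = (1−a)S/(4σ).
T⁴ = 0.590·4970/(4·5.67×10⁻⁸) = 1.293×10¹⁰ K⁴.
T = (1.293×10¹⁰)^(1/4).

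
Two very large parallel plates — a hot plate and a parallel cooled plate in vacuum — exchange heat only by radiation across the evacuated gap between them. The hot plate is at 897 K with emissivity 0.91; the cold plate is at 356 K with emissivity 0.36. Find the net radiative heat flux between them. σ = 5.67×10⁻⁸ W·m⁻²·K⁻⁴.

For two infinite grey parallel plates, q = σ(T₁⁴ − T₂⁴)/(1/ε₁ + 1/ε₂ − 1).
T₁⁴ − T₂⁴ = 6.474×10¹¹ − 1.606×10¹⁰ = 6.313×10¹¹ K⁴.
1/ε₁ + 1/ε₂ − 1 = 1.099 + 2.778 − 1 = 2.877.
q = 5.67×10⁻⁸ × 6.313×10¹¹ / 2.877.

q ≈ 12400 W/m²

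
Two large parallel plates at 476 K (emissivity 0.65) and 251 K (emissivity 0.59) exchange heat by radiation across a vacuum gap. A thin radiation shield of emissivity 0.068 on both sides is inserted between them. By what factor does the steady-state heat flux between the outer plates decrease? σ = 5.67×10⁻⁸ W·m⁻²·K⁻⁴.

factor ≈ 13.7

Without shield: q₀ = σΔ(T⁴)/(1/ε₁+1/ε₂−1) with denominator 2.233.
With shield the two gaps are in series; the resistances add: (1/ε₁+1/ε_s−1)+(1/ε_s+1/ε₂−1) = 15.24+15.40 = 30.65.
Heat-flux ratio q₀/q = 30.65/2.233.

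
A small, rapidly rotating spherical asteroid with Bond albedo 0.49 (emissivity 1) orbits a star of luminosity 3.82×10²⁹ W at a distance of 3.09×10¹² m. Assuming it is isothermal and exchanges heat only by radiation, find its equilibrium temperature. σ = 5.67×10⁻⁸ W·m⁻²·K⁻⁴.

T ≈ 291 K

First find the stellar flux at distance d: S = L/(4πd²) = 3.82×10²⁹/(4π·(3.09×10¹²)²) = 3184 W/m².
For an isothermal sphere, absorbed (1−a)S·πr² = emitted σ·4πr²·T⁴, so T⁴ = (1−a)S/(4σ).
T⁴ = 0.510·3184/(4·5.67×10⁻⁸) = 7.159×10⁹ K⁴.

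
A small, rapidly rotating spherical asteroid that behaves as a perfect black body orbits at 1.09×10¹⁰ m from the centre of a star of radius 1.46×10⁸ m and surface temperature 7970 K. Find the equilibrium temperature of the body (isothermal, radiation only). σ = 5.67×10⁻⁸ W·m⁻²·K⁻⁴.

The star's surface emits σT_*⁴; at distance d the flux is S = σT_*⁴(R_*/d)².
S = 5.67×10⁻⁸·(7970)⁴·(1.46×10⁸/1.09×10¹⁰)² = 41050 W/m².
For an isothermal sphere T⁴ = (1−a)S/(4σ) = 1.810×10¹¹ K⁴.

T ≈ 652 K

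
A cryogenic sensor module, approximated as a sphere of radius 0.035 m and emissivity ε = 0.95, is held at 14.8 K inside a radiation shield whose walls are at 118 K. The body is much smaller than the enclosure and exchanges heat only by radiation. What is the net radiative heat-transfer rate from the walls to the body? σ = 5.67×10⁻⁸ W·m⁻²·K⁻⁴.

For a small grey body in a large enclosure: P_net = εσA(T_body⁴ − T_wall⁴).
A = 4πr² = 0.01539 m²; T_body⁴ − T_wall⁴ = 47980 − 1.939×10⁸ = -1.938×10⁸ K⁴.
|P_net| = 0.95·5.67×10⁻⁸·0.01539·1.938×10⁸.

P_net ≈ 0.161 W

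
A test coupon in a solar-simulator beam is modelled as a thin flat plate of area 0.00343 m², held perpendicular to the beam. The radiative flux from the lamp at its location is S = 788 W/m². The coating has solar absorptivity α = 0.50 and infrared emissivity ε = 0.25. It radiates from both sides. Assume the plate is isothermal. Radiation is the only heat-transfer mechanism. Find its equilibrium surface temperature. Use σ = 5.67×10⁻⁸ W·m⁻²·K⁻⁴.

At equilibrium, absorbed power = emitted power.
Absorbing cross-section = A = 0.003430 m²; emitting surface = 2A = 0.006860 m² (ratio 2).
αS·A_cross = εσ·A_surf·T⁴  ⇒  T⁴ = αS/(ε·2σ).
T⁴ = 0.500·788/(0.25·2·5.67×10⁻⁸) = 1.390×10¹⁰ K⁴.
T = (1.390×10¹⁰)^(1/4).

T ≈ 343 K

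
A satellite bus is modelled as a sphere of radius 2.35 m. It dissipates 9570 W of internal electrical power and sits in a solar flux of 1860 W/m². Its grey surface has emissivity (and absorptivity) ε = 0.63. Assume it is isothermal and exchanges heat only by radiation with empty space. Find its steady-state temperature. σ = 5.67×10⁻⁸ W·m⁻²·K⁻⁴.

At steady state, absorbed solar power + internal power = radiated power.
Absorbed: α·S·A_cross = 0.63·1860·17.35 = 20330 W (cross-section πr²).
Total input = 20330 + 9570 = 29900 W.
Radiated: εσ·A_surf·T⁴ with A_surf = 4πr² = 69.40 m².
T⁴ = 29900/(0.63·5.67×10⁻⁸·69.40) = 1.206×10¹⁰ K⁴.

T ≈ 331 K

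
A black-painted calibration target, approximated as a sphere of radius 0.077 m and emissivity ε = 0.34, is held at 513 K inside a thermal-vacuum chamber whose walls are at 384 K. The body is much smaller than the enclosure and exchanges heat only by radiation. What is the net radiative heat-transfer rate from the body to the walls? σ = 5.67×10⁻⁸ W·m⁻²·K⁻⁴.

P_net ≈ 68.2 W

For a small grey body in a large enclosure: P_net = εσA(T_body⁴ − T_wall⁴).
A = 4πr² = 0.07451 m²; T_body⁴ − T_wall⁴ = 6.926×10¹⁰ − 2.174×10¹⁰ = 4.751×10¹⁰ K⁴.
|P_net| = 0.34·5.67×10⁻⁸·0.07451·4.751×10¹⁰.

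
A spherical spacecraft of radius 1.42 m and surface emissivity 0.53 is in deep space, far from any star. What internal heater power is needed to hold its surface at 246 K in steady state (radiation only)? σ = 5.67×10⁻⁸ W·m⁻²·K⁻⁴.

P = εσ·4πr²·T⁴.
4πr² = 25.34 m²; T⁴ = 3.662×10⁹ K⁴.
P = 0.53·5.67×10⁻⁸·25.34·3.662×10⁹.

P ≈ 2790 W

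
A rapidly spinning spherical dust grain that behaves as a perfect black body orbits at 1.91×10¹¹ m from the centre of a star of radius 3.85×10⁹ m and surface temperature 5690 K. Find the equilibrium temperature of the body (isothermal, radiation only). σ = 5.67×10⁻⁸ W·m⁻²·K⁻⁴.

T ≈ 571 K

The star's surface emits σT_*⁴; at distance d the flux is S = σT_*⁴(R_*/d)².
S = 5.67×10⁻⁸·(5690)⁴·(3.85×10⁹/1.91×10¹¹)² = 24150 W/m².
For an isothermal sphere T⁴ = (1−a)S/(4σ) = 1.065×10¹¹ K⁴.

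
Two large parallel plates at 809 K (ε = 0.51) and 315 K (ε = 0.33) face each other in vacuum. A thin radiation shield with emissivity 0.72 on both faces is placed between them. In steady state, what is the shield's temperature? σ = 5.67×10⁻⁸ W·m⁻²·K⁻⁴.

In steady state the net flux on the hot side equals that on the cold side.
σ(T₁⁴−T_s⁴)/D₁ = σ(T_s⁴−T₂⁴)/D₂, with D₁ = 1/ε₁+1/ε_s−1 = 2.350, D₂ = 1/ε_s+1/ε₂−1 = 3.419.
Solve for T_s⁴: T_s⁴ = (D₂·T₁⁴ + D₁·T₂⁴)/(D₁+D₂) = 2.579×10¹¹ K⁴.

T_s ≈ 713 K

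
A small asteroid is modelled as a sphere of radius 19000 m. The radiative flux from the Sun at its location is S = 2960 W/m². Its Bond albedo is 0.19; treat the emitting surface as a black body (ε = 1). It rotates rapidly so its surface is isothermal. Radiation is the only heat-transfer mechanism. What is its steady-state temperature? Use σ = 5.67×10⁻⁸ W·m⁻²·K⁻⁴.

At equilibrium, absorbed power = emitted power.
Absorbing cross-section = πr² = 1.134×10⁹ m²; emitting surface = 4πr² = 4.536×10⁹ m² (ratio 4).
(1−a)S·A_cross = εσ·A_surf·T⁴  ⇒  T⁴ = (1−a)S/(4σ).
T⁴ = 0.810·2960/(4·5.67×10⁻⁸) = 1.057×10¹⁰ K⁴.
T = (1.057×10¹⁰)^(1/4).

T ≈ 321 K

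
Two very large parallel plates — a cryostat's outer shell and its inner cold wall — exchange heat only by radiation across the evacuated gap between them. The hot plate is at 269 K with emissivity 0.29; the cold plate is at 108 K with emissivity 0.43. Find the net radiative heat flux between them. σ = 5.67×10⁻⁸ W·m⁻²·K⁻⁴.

For two infinite grey parallel plates, q = σ(T₁⁴ − T₂⁴)/(1/ε₁ + 1/ε₂ − 1).
T₁⁴ − T₂⁴ = 5.236×10⁹ − 1.360×10⁸ = 5.100×10⁹ K⁴.
1/ε₁ + 1/ε₂ − 1 = 3.448 + 2.326 − 1 = 4.774.
q = 5.67×10⁻⁸ × 5.100×10⁹ / 4.774.

q ≈ 60.6 W/m²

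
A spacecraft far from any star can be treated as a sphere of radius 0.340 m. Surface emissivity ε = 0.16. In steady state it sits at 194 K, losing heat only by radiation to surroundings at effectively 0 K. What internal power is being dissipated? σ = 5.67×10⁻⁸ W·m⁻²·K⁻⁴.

Steady state: P = εσA T⁴.
A = 4πr² = 1.453 m²; T⁴ = (194)⁴ = 1.416×10⁹ K⁴.
P = 0.16 × 5.67×10⁻⁸ × 1.453 × 1.416×10⁹.

P ≈ 18.7 W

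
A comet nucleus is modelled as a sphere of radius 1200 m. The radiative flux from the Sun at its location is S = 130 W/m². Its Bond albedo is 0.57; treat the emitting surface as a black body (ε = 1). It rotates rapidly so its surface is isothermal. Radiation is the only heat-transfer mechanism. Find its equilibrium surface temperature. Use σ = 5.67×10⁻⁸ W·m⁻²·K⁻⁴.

T ≈ 125 K

At equilibrium, absorbed power = emitted power.
Absorbing cross-section = πr² = 4.524×10⁶ m²; emitting surface = 4πr² = 1.810×10⁷ m² (ratio 4).
(1−a)S·A_cross = εσ·A_surf·T⁴  ⇒  T⁴ = (1−a)S/(4σ).
T⁴ = 0.430·130/(4·5.67×10⁻⁸) = 2.465×10⁸ K⁴.
T = (2.465×10⁸)^(1/4).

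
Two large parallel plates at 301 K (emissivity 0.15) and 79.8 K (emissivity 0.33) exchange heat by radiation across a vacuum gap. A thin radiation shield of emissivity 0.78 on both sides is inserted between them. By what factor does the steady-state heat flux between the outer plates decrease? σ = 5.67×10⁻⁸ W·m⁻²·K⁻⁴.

factor ≈ 1.18

Without shield: q₀ = σΔ(T⁴)/(1/ε₁+1/ε₂−1) with denominator 8.697.
With shield the two gaps are in series; the resistances add: (1/ε₁+1/ε_s−1)+(1/ε_s+1/ε₂−1) = 6.949+3.312 = 10.26.
Heat-flux ratio q₀/q = 10.26/8.697.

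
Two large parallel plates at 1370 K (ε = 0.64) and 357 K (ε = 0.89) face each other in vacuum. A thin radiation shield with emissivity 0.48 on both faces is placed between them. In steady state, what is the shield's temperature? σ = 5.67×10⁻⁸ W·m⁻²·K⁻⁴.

T_s ≈ 1130 K

In steady state the net flux on the hot side equals that on the cold side.
σ(T₁⁴−T_s⁴)/D₁ = σ(T_s⁴−T₂⁴)/D₂, with D₁ = 1/ε₁+1/ε_s−1 = 2.646, D₂ = 1/ε_s+1/ε₂−1 = 2.207.
Solve for T_s⁴: T_s⁴ = (D₂·T₁⁴ + D₁·T₂⁴)/(D₁+D₂) = 1.611×10¹² K⁴.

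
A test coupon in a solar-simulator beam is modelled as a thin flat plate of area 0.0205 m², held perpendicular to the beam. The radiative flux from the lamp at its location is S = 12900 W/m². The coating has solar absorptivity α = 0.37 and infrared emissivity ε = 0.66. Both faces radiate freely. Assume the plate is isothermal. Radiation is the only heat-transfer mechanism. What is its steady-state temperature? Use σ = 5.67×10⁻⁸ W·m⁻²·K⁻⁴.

At equilibrium, absorbed power = emitted power.
Absorbing cross-section = A = 0.02050 m²; emitting surface = 2A = 0.04100 m² (ratio 2).
αS·A_cross = εσ·A_surf·T⁴  ⇒  T⁴ = αS/(ε·2σ).
T⁴ = 0.370·12900/(0.66·2·5.67×10⁻⁸) = 6.377×10¹⁰ K⁴.
T = (6.377×10¹⁰)^(1/4).

T ≈ 503 K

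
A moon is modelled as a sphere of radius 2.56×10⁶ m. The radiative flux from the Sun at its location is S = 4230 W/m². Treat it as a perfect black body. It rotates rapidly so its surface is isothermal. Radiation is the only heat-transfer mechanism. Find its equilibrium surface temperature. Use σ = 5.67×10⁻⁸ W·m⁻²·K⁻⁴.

At equilibrium, absorbed power = emitted power.
Absorbing cross-section = πr² = 2.059×10¹³ m²; emitting surface = 4πr² = 8.235×10¹³ m² (ratio 4).
S·A_cross = εσ·A_surf·T⁴  ⇒  T⁴ = S/(4σ).
T⁴ = 1.00·4230/(4·5.67×10⁻⁸) = 1.865×10¹⁰ K⁴.
T = (1.865×10¹⁰)^(1/4).

T ≈ 370 K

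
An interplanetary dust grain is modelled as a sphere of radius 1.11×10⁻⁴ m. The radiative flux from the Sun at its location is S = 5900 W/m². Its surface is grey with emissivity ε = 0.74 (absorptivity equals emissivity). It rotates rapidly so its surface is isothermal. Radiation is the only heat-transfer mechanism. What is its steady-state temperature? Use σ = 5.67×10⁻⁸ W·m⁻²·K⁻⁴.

T ≈ 402 K

At equilibrium, absorbed power = emitted power.
Absorbing cross-section = πr² = 3.871×10⁻⁸ m²; emitting surface = 4πr² = 1.548×10⁻⁷ m² (ratio 4).
εS·A_cross = εσ·A_surf·T⁴  ⇒  T⁴ = S/(4σ)   (ε cancels).
T⁴ = 5900/(4·5.67×10⁻⁸) = 2.601×10¹⁰ K⁴.
T = (2.601×10¹⁰)^(1/4).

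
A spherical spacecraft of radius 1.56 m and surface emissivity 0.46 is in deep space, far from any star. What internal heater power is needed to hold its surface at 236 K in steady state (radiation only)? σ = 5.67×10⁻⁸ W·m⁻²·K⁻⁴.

P ≈ 2470 W

P = εσ·4πr²·T⁴.
4πr² = 30.58 m²; T⁴ = 3.102×10⁹ K⁴.
P = 0.46·5.67×10⁻⁸·30.58·3.102×10⁹.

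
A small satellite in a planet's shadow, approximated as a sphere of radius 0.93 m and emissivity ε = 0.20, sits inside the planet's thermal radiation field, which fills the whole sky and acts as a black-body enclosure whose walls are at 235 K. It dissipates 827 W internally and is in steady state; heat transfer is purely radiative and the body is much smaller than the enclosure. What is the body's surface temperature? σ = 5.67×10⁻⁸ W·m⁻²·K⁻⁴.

T ≈ 314 K

For a small grey body in a large enclosure, net radiated power = εσA(T⁴ − T_w⁴).
Steady state: P = εσA(T⁴ − T_w⁴) with A = 4πr² = 10.87 m².
T⁴ = P/(εσA) + T_w⁴ = 827/(0.20·5.67×10⁻⁸·10.87) + (235)⁴
    = 6.710×10⁹ + 3.050×10⁹ = 9.760×10⁹ K⁴.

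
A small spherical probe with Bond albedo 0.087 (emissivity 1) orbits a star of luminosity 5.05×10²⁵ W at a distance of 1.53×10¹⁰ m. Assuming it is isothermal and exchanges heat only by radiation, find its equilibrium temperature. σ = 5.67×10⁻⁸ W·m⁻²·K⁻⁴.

First find the stellar flux at distance d: S = L/(4πd²) = 5.05×10²⁵/(4π·(1.53×10¹⁰)²) = 17170 W/m².
For an isothermal sphere, absorbed (1−a)S·πr² = emitted σ·4πr²·T⁴, so T⁴ = (1−a)S/(4σ).
T⁴ = 0.913·17170/(4·5.67×10⁻⁸) = 6.911×10¹⁰ K⁴.

T ≈ 513 K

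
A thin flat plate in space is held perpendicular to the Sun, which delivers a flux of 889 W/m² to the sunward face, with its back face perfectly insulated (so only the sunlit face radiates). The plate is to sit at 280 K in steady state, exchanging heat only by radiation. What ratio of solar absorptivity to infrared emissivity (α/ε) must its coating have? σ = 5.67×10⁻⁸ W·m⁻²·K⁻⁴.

α/ε ≈ 0.392

Balance: αS·A = εσ·1A·T⁴ ⇒ α/ε = σT⁴/S.
α/ε = 5.67×10⁻⁸·(280)⁴/889 = 5.67×10⁻⁸·6.147×10⁹/889.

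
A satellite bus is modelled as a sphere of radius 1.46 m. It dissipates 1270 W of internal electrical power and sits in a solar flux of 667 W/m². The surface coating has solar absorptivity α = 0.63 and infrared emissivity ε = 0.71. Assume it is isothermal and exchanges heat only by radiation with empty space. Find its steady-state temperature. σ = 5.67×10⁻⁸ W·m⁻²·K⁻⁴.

T ≈ 248 K

At steady state, absorbed solar power + internal power = radiated power.
Absorbed: α·S·A_cross = 0.63·667·6.697 = 2814 W (cross-section πr²).
Total input = 2814 + 1270 = 4084 W.
Radiated: εσ·A_surf·T⁴ with A_surf = 4πr² = 26.79 m².
T⁴ = 4084/(0.71·5.67×10⁻⁸·26.79) = 3.787×10⁹ K⁴.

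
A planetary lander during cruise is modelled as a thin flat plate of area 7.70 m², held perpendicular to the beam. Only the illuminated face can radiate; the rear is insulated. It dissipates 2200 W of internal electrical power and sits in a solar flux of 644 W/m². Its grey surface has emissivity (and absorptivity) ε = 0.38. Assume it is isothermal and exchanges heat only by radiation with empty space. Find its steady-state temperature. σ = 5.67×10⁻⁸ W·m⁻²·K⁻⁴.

At steady state, absorbed solar power + internal power = radiated power.
Absorbed: α·S·A_cross = 0.38·644·7.700 = 1884 W (cross-section A).
Total input = 1884 + 2200 = 4084 W.
Radiated: εσ·A_surf·T⁴ with A_surf = A = 7.700 m².
T⁴ = 4084/(0.38·5.67×10⁻⁸·7.700) = 2.462×10¹⁰ K⁴.

T ≈ 396 K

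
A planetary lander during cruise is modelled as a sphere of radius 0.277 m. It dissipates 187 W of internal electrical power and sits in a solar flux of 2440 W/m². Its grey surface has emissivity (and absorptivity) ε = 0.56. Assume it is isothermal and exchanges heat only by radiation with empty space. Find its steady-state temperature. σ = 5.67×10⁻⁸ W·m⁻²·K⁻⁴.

At steady state, absorbed solar power + internal power = radiated power.
Absorbed: α·S·A_cross = 0.56·2440·0.2411 = 329.4 W (cross-section πr²).
Total input = 329.4 + 187 = 516.4 W.
Radiated: εσ·A_surf·T⁴ with A_surf = 4πr² = 0.9642 m².
T⁴ = 516.4/(0.56·5.67×10⁻⁸·0.9642) = 1.687×10¹⁰ K⁴.

T ≈ 360 K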